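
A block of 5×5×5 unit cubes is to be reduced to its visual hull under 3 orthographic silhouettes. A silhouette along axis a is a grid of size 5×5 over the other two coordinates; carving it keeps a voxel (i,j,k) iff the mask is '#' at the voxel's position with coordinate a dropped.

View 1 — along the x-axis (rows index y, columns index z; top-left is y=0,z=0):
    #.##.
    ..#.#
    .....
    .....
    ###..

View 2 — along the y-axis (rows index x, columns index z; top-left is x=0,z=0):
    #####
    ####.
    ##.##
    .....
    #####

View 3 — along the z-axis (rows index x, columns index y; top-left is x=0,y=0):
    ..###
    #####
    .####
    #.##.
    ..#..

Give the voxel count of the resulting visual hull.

remaining voxels: 13

full grid |V| = 125
after view 1 [x-axis, 8 of 25 cells solid] → remaining = 40
after view 2 [y-axis, 18 of 25 cells solid] → remaining = 28
after view 3 [z-axis, 16 of 25 cells solid] → remaining = 13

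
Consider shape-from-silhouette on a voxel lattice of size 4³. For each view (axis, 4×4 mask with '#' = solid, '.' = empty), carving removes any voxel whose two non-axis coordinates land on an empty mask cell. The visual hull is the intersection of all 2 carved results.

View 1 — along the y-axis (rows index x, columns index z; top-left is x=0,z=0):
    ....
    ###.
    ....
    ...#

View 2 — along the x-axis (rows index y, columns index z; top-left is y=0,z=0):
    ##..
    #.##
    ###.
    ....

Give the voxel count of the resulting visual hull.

start: 4×4×4 = 64 voxels
step 1: project along y, AND mask (4/16) → |grid| = 16
step 2: project along x, AND mask (8/16) → |grid| = 8

remaining voxels: 8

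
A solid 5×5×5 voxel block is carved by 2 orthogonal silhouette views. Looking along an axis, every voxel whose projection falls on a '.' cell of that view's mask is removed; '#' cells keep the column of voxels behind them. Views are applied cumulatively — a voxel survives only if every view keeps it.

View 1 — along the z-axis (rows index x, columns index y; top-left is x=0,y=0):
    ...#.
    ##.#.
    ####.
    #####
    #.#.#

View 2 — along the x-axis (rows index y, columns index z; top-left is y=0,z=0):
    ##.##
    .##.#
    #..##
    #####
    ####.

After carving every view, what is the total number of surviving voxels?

62 voxels

full grid |V| = 125
carve view 1 (along z, XY-mask fill 16/25): 80 voxels remain
carve view 2 (along x, YZ-mask fill 19/25): 62 voxels remain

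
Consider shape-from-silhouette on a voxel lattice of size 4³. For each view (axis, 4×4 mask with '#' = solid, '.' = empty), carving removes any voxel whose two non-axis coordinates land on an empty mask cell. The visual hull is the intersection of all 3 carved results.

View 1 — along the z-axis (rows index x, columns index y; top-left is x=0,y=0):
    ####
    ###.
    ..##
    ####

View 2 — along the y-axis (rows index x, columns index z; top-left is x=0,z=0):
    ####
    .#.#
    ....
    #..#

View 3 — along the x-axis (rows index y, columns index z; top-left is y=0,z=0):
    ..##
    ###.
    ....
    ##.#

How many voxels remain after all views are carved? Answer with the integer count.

before carving: 64 voxels (4×4×4)
carve view 1 (along z, XY-mask fill 13/16): 52 voxels remain
carve view 2 (along y, XZ-mask fill 8/16): 30 voxels remain
carve view 3 (along x, YZ-mask fill 8/16): 14 voxels remain

remaining voxels: 14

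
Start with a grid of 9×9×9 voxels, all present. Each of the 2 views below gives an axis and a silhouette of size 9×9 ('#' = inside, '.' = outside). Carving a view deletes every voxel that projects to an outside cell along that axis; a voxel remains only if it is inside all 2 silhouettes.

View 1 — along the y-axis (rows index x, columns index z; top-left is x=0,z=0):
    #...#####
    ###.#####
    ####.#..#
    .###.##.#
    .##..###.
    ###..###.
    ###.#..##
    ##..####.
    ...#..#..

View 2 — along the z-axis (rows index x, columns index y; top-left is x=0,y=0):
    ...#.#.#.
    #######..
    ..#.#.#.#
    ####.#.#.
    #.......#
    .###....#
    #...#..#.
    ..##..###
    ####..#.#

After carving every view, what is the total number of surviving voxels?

full grid |V| = 729
step 1: project along y, AND mask (51/81) → |grid| = 459
step 2: project along z, AND mask (40/81) → |grid| = 228

228 voxels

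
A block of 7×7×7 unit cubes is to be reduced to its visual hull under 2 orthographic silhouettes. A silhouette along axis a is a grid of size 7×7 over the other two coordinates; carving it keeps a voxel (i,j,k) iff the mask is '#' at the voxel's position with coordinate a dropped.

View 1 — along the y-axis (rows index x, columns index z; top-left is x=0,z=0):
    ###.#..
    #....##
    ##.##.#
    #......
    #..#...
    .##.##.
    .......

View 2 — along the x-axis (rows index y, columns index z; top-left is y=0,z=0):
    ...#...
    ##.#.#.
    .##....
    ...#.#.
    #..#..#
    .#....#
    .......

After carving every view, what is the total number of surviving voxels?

initial block: 7^3 = 343
[1] y-view keeps 19 columns → grid now 133
[2] x-view keeps 14 columns → grid now 37

remaining voxels: 37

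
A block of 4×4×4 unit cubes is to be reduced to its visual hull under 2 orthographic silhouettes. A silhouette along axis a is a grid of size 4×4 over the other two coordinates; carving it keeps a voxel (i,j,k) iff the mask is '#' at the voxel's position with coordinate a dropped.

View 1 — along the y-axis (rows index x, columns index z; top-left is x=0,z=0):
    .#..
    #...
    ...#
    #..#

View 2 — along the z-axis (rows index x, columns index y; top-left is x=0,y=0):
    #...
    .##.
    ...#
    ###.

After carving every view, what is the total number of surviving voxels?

start: 4×4×4 = 64 voxels
carve view 1 (along y, XZ-mask fill 5/16): 20 voxels remain
carve view 2 (along z, XY-mask fill 7/16): 10 voxels remain

|visual hull| = 10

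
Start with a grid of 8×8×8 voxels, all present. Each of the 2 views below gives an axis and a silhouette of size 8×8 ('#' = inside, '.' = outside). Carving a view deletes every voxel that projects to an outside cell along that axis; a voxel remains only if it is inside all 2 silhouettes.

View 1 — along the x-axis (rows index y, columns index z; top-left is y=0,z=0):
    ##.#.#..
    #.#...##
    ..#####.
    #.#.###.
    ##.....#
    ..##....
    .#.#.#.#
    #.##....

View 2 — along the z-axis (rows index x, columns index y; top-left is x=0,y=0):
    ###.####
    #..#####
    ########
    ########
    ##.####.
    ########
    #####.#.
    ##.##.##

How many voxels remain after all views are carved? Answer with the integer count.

voxel count = 206

initial block: 8^3 = 512
step 1: project along x, AND mask (30/64) → |grid| = 240
step 2: project along z, AND mask (55/64) → |grid| = 206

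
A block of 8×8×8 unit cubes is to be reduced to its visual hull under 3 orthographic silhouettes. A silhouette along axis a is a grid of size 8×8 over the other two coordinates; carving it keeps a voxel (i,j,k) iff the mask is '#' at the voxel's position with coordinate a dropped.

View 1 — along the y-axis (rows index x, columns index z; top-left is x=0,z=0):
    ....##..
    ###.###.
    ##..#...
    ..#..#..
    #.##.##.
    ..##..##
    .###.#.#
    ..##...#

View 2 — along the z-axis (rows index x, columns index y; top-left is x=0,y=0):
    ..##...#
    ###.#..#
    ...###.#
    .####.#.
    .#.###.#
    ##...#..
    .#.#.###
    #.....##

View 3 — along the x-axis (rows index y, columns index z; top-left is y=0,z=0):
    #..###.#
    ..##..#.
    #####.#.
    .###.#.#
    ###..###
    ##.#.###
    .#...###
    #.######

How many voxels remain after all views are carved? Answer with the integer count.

full grid |V| = 512
[1] y-view keeps 30 columns → grid now 240
[2] z-view keeps 33 columns → grid now 129
[3] x-view keeps 42 columns → grid now 89

89 voxels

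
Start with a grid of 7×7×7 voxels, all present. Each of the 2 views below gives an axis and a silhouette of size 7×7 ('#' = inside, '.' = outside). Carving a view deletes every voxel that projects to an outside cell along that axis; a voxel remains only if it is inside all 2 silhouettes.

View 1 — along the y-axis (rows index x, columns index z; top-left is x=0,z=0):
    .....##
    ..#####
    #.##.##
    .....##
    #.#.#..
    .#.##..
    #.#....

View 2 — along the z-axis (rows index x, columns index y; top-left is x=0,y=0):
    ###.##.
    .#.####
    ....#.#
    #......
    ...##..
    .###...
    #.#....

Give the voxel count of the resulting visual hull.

|visual hull| = 66

start: 7×7×7 = 343 voxels
V1 y: intersect with XZ mask (22 set) -- 154 left
V2 z: intersect with XY mask (20 set) -- 66 left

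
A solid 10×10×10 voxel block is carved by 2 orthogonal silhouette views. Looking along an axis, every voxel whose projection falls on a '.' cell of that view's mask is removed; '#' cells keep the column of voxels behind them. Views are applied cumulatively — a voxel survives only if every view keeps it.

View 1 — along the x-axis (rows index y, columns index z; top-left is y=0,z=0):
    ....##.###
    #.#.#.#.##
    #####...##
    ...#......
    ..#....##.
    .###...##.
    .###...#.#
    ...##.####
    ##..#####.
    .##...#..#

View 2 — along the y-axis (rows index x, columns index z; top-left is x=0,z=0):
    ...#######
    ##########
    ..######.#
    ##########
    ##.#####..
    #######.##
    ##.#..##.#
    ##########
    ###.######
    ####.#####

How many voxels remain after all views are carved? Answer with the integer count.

before carving: 1000 voxels (10×10×10)
after view 1 [x-axis, 49 of 100 cells solid] → remaining = 490
after view 2 [y-axis, 84 of 100 cells solid] → remaining = 406

406 voxels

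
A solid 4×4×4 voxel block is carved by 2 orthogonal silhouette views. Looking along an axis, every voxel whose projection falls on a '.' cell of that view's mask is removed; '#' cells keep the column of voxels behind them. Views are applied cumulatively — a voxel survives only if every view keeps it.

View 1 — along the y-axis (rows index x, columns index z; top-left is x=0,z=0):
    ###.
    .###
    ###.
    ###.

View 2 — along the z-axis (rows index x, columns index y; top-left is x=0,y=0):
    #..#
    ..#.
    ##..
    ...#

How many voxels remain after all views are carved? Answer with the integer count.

full grid |V| = 64
[1] y-view keeps 12 columns → grid now 48
[2] z-view keeps 6 columns → grid now 18

18 voxels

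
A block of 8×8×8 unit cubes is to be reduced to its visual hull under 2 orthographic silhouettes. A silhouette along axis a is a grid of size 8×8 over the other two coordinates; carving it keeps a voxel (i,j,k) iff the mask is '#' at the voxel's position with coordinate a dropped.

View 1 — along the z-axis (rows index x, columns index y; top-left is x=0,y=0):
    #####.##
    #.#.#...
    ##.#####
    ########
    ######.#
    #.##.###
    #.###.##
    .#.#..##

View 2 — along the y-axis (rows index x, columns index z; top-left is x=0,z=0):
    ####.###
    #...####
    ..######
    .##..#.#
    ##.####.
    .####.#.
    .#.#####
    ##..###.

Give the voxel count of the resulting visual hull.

before carving: 512 voxels (8×8×8)
step 1: project along z, AND mask (48/64) → |grid| = 384
step 2: project along y, AND mask (44/64) → |grid| = 266

|visual hull| = 266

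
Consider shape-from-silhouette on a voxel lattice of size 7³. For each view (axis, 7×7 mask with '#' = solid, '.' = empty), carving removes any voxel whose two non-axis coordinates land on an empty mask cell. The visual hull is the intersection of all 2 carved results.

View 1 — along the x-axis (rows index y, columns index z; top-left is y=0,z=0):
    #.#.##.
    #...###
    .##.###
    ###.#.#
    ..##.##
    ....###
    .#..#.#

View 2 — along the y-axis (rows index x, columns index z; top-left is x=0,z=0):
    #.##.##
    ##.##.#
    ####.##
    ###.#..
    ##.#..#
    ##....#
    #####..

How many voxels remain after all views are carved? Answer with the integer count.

118 voxels

initial block: 7^3 = 343
carve view 1 (along x, YZ-mask fill 28/49): 196 voxels remain
carve view 2 (along y, XZ-mask fill 32/49): 118 voxels remain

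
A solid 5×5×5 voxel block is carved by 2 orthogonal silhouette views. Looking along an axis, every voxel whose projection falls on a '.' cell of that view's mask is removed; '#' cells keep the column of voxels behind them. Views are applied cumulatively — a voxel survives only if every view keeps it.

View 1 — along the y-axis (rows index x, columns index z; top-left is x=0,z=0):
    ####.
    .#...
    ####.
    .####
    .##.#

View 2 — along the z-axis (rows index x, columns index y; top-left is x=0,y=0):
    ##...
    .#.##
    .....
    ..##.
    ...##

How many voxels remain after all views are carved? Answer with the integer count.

|visual hull| = 25

initial block: 5^3 = 125
  1. axis=1 (XZ plane), |mask|=16  ⇒  voxels=80
  2. axis=2 (XY plane), |mask|=9  ⇒  voxels=25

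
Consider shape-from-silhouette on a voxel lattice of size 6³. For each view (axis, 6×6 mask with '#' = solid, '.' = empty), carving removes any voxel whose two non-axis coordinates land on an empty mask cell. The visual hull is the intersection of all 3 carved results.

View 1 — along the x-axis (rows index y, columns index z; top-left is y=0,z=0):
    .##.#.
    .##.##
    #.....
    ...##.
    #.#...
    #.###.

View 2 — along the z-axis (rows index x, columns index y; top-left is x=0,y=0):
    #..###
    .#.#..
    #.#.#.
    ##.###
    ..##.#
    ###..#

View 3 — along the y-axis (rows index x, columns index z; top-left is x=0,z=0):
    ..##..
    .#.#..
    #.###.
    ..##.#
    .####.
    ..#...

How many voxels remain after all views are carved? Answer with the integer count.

|visual hull| = 27

full grid |V| = 216
after view 1 [x-axis, 16 of 36 cells solid] → remaining = 96
after view 2 [z-axis, 21 of 36 cells solid] → remaining = 57
after view 3 [y-axis, 16 of 36 cells solid] → remaining = 27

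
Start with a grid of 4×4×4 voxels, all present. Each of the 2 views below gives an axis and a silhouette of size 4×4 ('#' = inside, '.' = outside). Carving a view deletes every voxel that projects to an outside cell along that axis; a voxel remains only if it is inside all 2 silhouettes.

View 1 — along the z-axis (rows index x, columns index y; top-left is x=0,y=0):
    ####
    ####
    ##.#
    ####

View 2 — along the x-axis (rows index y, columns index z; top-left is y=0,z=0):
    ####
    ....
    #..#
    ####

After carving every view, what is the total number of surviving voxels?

start: 4×4×4 = 64 voxels
V1 z: intersect with XY mask (15 set) -- 60 left
V2 x: intersect with YZ mask (10 set) -- 38 left

38 voxels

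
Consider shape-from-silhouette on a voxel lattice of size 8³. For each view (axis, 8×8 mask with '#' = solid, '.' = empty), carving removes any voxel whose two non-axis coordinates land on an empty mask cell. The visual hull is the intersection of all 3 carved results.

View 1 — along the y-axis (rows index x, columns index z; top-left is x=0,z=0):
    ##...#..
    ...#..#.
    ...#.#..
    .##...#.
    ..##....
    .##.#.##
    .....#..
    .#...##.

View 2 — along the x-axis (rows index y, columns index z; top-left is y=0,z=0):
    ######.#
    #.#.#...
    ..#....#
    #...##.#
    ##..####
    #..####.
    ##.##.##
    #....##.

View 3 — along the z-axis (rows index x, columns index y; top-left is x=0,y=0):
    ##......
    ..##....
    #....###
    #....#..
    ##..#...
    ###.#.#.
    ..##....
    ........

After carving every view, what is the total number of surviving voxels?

remaining voxels: 33

start: 8×8×8 = 512 voxels
V1 y: intersect with XZ mask (21 set) -- 168 left
V2 x: intersect with YZ mask (36 set) -- 84 left
V3 z: intersect with XY mask (20 set) -- 33 left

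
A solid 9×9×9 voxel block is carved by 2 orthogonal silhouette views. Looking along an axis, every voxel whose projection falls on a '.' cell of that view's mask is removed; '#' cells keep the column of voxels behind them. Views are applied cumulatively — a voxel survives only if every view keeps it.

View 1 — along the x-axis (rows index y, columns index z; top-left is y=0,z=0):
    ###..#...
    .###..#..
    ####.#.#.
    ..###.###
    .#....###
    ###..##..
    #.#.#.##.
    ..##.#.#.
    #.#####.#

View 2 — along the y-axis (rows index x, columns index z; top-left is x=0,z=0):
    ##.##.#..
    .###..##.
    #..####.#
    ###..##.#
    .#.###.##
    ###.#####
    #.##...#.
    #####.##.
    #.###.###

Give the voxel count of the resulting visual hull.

|visual hull| = 273

before carving: 729 voxels (9×9×9)
step 1: project along x, AND mask (45/81) → |grid| = 405
step 2: project along y, AND mask (54/81) → |grid| = 273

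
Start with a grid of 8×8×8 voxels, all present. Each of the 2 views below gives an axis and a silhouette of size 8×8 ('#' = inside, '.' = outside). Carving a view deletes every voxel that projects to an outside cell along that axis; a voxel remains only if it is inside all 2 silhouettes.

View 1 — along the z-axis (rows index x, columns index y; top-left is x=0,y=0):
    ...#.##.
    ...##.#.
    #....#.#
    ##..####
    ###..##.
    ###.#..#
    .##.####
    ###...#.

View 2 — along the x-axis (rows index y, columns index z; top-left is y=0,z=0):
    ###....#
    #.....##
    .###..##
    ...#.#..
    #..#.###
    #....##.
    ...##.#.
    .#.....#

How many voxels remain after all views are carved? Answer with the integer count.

initial block: 8^3 = 512
V1 z: intersect with XY mask (35 set) -- 280 left
V2 x: intersect with YZ mask (27 set) -- 120 left

voxel count = 120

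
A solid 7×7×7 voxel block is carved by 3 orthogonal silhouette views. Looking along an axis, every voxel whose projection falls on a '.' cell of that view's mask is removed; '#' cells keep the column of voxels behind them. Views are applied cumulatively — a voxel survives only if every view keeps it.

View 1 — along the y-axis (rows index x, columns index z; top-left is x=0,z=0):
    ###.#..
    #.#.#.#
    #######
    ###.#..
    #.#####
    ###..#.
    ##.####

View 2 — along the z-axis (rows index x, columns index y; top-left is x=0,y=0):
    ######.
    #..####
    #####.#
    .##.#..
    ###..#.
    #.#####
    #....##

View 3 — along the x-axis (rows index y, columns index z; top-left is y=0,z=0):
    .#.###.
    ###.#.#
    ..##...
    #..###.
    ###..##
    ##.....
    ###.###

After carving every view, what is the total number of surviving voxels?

|visual hull| = 95

before carving: 343 voxels (7×7×7)
  1. axis=1 (XZ plane), |mask|=35  ⇒  voxels=245
  2. axis=2 (XY plane), |mask|=33  ⇒  voxels=164
  3. axis=0 (YZ plane), |mask|=28  ⇒  voxels=95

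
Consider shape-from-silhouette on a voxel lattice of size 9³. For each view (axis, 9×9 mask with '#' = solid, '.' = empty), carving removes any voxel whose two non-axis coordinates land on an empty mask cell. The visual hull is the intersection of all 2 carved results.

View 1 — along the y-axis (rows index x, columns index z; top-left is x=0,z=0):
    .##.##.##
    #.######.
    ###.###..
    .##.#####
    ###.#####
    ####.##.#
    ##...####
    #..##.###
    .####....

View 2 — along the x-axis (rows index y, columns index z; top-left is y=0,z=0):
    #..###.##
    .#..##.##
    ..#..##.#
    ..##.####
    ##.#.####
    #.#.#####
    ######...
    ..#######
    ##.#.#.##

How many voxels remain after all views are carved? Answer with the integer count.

|visual hull| = 340

full grid |V| = 729
  1. axis=1 (XZ plane), |mask|=57  ⇒  voxels=513
  2. axis=0 (YZ plane), |mask|=54  ⇒  voxels=340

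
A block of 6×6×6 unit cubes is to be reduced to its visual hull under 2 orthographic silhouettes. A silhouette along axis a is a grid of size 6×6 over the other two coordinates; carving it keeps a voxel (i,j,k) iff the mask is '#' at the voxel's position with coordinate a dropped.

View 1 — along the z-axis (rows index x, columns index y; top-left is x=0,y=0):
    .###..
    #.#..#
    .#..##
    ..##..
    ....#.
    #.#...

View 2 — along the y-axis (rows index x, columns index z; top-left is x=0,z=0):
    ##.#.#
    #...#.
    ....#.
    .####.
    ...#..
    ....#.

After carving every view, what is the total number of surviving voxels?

32 voxels

initial block: 6^3 = 216
carve view 1 (along z, XY-mask fill 14/36): 84 voxels remain
carve view 2 (along y, XZ-mask fill 13/36): 32 voxels remain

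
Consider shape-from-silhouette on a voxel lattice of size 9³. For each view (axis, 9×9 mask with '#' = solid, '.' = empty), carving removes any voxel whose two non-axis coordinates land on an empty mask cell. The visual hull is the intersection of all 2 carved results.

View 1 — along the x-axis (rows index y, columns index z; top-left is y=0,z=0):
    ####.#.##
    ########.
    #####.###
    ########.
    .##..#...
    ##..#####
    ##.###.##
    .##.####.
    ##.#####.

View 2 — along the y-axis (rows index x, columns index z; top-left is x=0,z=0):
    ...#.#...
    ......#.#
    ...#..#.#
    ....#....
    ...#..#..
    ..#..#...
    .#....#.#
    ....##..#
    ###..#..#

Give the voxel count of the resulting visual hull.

start: 9×9×9 = 729 voxels
  1. axis=0 (YZ plane), |mask|=61  ⇒  voxels=549
  2. axis=1 (XZ plane), |mask|=23  ⇒  voxels=145

remaining voxels: 145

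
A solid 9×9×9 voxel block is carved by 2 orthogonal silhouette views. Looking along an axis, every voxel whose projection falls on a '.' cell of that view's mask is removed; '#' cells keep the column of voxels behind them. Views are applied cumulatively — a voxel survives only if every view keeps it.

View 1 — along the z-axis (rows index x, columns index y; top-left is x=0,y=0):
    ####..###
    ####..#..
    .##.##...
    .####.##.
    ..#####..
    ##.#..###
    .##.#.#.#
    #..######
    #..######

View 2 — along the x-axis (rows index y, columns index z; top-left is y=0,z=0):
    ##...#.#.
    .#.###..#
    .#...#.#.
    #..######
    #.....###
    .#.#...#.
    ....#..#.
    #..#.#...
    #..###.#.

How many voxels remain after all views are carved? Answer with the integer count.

before carving: 729 voxels (9×9×9)
V1 z: intersect with XY mask (52 set) -- 468 left
V2 x: intersect with YZ mask (36 set) -- 209 left

remaining voxels: 209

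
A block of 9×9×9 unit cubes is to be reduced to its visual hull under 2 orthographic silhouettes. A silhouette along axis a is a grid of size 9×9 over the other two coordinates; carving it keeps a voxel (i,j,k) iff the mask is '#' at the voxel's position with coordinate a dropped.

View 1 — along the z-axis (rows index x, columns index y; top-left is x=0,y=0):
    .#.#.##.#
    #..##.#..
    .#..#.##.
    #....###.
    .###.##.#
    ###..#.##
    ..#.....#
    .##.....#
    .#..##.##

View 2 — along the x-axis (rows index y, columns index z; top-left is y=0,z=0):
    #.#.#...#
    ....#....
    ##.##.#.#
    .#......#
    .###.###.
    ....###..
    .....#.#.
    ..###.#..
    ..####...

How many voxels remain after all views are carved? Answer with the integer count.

initial block: 9^3 = 729
after view 1 [z-axis, 39 of 81 cells solid] → remaining = 351
after view 2 [x-axis, 32 of 81 cells solid] → remaining = 131

remaining voxels: 131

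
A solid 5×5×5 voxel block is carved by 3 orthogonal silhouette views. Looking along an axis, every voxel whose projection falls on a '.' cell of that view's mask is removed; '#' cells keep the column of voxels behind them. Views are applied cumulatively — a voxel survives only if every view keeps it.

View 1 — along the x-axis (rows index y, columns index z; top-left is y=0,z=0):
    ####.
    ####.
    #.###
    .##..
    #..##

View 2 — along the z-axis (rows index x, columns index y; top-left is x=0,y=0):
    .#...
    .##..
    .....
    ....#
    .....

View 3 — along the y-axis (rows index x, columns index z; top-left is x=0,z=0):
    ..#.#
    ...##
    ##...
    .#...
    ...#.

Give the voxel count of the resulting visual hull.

remaining voxels: 4

start: 5×5×5 = 125 voxels
step 1: project along x, AND mask (17/25) → |grid| = 85
step 2: project along z, AND mask (4/25) → |grid| = 15
step 3: project along y, AND mask (8/25) → |grid| = 4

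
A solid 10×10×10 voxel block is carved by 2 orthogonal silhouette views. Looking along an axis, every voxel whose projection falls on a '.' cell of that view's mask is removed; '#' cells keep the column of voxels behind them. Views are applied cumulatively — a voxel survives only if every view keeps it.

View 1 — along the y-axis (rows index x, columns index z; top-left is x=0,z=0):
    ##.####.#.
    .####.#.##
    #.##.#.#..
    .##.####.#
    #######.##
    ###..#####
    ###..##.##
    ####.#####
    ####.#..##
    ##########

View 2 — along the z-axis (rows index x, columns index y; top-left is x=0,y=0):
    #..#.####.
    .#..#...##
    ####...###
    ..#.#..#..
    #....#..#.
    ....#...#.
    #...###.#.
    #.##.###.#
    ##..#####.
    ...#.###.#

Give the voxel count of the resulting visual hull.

366 voxels

initial block: 10^3 = 1000
carve view 1 (along y, XZ-mask fill 76/100): 760 voxels remain
carve view 2 (along z, XY-mask fill 49/100): 366 voxels remain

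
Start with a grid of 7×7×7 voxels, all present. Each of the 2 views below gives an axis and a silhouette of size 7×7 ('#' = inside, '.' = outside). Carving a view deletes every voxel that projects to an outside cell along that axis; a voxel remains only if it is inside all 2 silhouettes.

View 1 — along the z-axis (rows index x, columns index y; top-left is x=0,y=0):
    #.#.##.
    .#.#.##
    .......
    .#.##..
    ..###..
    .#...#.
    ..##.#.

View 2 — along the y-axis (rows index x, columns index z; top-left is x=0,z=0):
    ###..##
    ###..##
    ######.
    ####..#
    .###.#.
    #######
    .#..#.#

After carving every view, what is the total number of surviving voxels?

before carving: 343 voxels (7×7×7)
carve view 1 (along z, XY-mask fill 19/49): 133 voxels remain
carve view 2 (along y, XZ-mask fill 35/49): 90 voxels remain

90 voxels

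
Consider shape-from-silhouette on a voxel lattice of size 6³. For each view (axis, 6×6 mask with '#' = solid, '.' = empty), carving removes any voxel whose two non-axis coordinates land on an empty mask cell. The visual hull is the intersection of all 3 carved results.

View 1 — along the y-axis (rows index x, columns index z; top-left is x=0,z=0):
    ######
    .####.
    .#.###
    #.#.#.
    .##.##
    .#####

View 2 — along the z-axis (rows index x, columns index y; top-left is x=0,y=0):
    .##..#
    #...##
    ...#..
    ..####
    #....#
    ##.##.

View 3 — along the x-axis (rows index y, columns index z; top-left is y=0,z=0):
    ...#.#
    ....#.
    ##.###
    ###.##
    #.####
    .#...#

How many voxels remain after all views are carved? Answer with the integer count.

start: 6×6×6 = 216 voxels
[1] y-view keeps 26 columns → grid now 156
[2] z-view keeps 17 columns → grid now 74
[3] x-view keeps 20 columns → grid now 38

remaining voxels: 38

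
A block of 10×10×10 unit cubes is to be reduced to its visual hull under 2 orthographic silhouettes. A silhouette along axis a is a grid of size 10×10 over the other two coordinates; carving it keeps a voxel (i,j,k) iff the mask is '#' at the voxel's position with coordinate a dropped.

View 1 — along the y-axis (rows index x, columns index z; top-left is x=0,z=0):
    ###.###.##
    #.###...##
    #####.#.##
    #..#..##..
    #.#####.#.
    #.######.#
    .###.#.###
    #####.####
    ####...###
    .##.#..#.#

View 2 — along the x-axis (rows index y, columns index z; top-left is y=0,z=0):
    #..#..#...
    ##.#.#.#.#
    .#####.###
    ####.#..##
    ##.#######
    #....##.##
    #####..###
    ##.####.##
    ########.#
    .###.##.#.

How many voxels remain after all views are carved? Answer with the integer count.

voxel count = 475

start: 10×10×10 = 1000 voxels
[1] y-view keeps 69 columns → grid now 690
[2] x-view keeps 69 columns → grid now 475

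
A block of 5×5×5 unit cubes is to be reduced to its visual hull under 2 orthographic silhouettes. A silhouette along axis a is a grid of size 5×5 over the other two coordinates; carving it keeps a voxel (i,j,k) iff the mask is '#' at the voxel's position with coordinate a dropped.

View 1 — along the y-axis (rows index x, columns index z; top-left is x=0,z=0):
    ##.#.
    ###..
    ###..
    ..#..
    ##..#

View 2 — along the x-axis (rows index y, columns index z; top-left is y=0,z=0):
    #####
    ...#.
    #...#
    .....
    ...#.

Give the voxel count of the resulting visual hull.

full grid |V| = 125
after view 1 [y-axis, 13 of 25 cells solid] → remaining = 65
after view 2 [x-axis, 9 of 25 cells solid] → remaining = 20

20 voxels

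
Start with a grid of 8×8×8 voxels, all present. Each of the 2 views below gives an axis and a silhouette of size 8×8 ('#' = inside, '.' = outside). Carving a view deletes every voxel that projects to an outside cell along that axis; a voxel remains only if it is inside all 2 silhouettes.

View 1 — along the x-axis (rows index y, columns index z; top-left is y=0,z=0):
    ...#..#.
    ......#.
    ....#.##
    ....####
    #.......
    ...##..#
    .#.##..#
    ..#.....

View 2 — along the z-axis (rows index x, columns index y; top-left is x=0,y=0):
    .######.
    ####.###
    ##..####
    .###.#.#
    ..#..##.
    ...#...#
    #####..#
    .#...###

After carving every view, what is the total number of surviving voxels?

initial block: 8^3 = 512
step 1: project along x, AND mask (19/64) → |grid| = 152
step 2: project along z, AND mask (39/64) → |grid| = 94

|visual hull| = 94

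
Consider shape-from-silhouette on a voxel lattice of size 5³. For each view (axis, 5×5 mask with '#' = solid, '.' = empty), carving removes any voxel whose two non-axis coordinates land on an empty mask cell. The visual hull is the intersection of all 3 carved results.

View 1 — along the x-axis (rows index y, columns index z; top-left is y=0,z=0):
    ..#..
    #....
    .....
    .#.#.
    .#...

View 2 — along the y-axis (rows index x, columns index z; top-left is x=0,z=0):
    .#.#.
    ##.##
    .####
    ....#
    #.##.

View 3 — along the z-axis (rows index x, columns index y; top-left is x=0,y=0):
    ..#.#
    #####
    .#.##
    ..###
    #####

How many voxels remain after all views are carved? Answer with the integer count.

start: 5×5×5 = 125 voxels
step 1: project along x, AND mask (5/25) → |grid| = 25
step 2: project along y, AND mask (14/25) → |grid| = 14
step 3: project along z, AND mask (18/25) → |grid| = 11

11 voxels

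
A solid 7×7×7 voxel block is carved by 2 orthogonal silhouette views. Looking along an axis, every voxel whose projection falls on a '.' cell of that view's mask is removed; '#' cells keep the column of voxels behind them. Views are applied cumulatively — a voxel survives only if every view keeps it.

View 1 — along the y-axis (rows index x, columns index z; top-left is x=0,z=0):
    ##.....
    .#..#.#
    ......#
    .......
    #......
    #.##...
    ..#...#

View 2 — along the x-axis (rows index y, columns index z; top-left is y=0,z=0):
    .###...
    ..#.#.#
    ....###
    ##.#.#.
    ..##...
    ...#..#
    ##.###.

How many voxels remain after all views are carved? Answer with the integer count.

start: 7×7×7 = 343 voxels
[1] y-view keeps 12 columns → grid now 84
[2] x-view keeps 22 columns → grid now 35

35 voxels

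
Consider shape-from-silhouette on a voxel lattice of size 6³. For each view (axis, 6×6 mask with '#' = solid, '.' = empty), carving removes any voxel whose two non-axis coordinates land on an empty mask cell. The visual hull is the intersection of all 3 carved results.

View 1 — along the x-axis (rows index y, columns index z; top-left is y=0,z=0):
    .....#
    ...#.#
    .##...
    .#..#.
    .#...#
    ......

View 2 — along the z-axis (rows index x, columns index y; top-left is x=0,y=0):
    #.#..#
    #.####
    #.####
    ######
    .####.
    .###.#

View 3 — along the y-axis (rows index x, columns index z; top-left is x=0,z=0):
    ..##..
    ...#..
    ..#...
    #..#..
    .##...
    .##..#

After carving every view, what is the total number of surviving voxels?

|visual hull| = 11

initial block: 6^3 = 216
after view 1 [x-axis, 9 of 36 cells solid] → remaining = 54
after view 2 [z-axis, 27 of 36 cells solid] → remaining = 40
after view 3 [y-axis, 11 of 36 cells solid] → remaining = 11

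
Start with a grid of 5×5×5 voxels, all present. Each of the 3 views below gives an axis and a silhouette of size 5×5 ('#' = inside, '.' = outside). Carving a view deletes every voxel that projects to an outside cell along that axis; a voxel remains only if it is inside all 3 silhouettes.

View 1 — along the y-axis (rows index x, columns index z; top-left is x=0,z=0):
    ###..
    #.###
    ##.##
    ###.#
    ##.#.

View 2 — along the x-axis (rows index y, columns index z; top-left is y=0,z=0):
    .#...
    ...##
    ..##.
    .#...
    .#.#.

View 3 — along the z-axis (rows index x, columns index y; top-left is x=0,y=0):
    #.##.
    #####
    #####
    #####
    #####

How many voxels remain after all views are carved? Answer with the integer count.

26 voxels

full grid |V| = 125
  1. axis=1 (XZ plane), |mask|=18  ⇒  voxels=90
  2. axis=0 (YZ plane), |mask|=8  ⇒  voxels=27
  3. axis=2 (XY plane), |mask|=23  ⇒  voxels=26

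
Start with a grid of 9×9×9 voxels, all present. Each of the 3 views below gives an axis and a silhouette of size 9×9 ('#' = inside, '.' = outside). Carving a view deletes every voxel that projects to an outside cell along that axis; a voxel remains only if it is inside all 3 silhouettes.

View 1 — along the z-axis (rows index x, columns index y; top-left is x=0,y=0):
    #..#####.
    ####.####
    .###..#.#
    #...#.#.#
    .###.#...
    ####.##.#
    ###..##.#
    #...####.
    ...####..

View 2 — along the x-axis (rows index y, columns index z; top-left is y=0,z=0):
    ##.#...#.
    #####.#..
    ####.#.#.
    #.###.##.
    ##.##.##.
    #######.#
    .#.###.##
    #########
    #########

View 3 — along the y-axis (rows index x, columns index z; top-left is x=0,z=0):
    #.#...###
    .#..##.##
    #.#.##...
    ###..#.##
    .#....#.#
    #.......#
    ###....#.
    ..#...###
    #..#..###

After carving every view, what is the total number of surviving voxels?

before carving: 729 voxels (9×9×9)
  1. axis=2 (XY plane), |mask|=49  ⇒  voxels=441
  2. axis=0 (YZ plane), |mask|=60  ⇒  voxels=320
  3. axis=1 (XZ plane), |mask|=38  ⇒  voxels=141

141 voxels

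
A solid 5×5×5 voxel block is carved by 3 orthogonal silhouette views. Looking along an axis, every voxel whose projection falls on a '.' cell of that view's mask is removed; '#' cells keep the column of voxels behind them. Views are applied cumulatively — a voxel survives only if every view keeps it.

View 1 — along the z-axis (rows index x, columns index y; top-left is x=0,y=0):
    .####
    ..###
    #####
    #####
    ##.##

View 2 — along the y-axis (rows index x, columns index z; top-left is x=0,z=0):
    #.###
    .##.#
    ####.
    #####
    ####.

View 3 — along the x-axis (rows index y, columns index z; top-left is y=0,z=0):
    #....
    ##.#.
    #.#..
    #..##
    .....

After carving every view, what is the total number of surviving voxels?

|visual hull| = 32

initial block: 5^3 = 125
[1] z-view keeps 21 columns → grid now 105
[2] y-view keeps 20 columns → grid now 86
[3] x-view keeps 9 columns → grid now 32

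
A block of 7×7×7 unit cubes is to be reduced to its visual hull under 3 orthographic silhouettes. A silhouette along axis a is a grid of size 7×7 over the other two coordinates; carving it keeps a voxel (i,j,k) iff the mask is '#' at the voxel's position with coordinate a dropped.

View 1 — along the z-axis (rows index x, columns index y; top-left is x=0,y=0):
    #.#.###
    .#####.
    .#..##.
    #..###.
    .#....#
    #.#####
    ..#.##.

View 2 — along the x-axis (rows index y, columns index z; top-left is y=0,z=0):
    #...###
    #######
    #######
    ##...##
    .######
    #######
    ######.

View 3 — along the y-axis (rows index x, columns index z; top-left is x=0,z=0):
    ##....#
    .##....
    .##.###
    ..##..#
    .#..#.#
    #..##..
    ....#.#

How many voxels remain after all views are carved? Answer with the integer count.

voxel count = 69

initial block: 7^3 = 343
[1] z-view keeps 28 columns → grid now 196
[2] x-view keeps 41 columns → grid now 169
[3] y-view keeps 21 columns → grid now 69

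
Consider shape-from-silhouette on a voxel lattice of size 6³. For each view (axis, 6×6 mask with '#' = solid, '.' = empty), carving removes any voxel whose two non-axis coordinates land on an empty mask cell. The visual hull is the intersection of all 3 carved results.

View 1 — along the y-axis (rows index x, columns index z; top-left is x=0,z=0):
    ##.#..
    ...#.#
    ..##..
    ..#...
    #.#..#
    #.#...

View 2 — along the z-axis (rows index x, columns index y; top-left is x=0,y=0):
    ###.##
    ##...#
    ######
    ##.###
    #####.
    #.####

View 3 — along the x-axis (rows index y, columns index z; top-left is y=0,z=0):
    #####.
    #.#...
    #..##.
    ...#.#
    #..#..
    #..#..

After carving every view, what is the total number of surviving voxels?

remaining voxels: 33

before carving: 216 voxels (6×6×6)
step 1: project along y, AND mask (13/36) → |grid| = 78
step 2: project along z, AND mask (29/36) → |grid| = 63
step 3: project along x, AND mask (16/36) → |grid| = 33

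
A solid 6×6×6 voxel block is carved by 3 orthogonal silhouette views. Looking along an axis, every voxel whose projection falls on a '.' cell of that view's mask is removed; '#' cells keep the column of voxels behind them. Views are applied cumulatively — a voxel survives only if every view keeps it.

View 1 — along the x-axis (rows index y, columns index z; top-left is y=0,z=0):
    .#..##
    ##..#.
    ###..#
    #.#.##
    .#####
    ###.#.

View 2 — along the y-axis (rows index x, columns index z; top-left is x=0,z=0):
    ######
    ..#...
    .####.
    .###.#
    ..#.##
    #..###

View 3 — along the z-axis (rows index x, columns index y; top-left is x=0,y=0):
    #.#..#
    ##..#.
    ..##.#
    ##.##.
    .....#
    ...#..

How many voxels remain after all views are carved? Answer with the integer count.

full grid |V| = 216
after view 1 [x-axis, 23 of 36 cells solid] → remaining = 138
after view 2 [y-axis, 22 of 36 cells solid] → remaining = 83
after view 3 [z-axis, 15 of 36 cells solid] → remaining = 33

voxel count = 33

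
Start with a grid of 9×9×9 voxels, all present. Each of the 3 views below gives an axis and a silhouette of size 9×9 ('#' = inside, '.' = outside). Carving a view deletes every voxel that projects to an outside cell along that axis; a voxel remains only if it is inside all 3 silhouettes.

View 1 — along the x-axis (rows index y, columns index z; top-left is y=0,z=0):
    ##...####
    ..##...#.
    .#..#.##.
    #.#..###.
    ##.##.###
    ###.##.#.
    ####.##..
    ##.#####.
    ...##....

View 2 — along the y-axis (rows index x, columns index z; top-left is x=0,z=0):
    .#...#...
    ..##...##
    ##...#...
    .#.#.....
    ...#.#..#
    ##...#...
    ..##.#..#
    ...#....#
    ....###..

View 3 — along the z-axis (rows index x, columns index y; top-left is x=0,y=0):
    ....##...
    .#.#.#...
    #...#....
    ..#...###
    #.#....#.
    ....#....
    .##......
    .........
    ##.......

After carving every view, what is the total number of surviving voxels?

start: 9×9×9 = 729 voxels
V1 x: intersect with YZ mask (46 set) -- 414 left
V2 y: intersect with XZ mask (26 set) -- 125 left
V3 z: intersect with XY mask (19 set) -- 31 left

31 voxels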